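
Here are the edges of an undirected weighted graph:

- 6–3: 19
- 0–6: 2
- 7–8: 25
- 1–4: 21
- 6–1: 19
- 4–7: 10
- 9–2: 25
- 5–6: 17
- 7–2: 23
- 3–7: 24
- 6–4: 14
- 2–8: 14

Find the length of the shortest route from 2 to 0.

49

Enumerating some paths:
2 - 8 - 7 - 4 - 6 - 0: 14+25+10+14+2 = 65
2 - 7 - 4 - 6 - 0: 23+10+14+2 = 49
The minimum is 49 via 2 - 7 - 4 - 6 - 0.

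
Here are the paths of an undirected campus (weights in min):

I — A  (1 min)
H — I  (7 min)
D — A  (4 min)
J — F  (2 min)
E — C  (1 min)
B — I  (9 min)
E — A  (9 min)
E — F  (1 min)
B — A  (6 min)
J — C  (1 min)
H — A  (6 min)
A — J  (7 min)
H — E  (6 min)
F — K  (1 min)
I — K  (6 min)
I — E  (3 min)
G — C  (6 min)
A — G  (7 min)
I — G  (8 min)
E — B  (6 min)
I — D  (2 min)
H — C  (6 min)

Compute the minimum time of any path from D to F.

6 min

Candidate routes:
D - A - I - E - F: 4+1+3+1 = 9
D - I - K - F: 2+6+1 = 9
D - I - E - C - J - F: 2+3+1+1+2 = 9
D - I - E - F: 2+3+1 = 6
The minimum is 6 min via D - I - E - F.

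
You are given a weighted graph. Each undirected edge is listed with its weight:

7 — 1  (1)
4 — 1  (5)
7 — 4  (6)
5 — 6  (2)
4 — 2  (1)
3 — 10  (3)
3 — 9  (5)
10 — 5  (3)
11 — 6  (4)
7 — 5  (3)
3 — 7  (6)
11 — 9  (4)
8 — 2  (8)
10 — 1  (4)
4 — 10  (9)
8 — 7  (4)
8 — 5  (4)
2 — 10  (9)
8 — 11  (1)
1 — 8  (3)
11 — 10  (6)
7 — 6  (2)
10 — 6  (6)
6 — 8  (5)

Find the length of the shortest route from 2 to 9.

13

Shortest distances from 2:
2: 0
4: 1  (via 2)
1: 6  (via 4)
7: 7  (via 4)
8: 8  (via 2)
6: 9  (via 7)
10: 9  (via 2)
11: 9  (via 8)
5: 10  (via 7)
3: 12  (via 10)
9: 13  (via 11)
Shortest route: 2 → 8 → 11 → 9 = 13.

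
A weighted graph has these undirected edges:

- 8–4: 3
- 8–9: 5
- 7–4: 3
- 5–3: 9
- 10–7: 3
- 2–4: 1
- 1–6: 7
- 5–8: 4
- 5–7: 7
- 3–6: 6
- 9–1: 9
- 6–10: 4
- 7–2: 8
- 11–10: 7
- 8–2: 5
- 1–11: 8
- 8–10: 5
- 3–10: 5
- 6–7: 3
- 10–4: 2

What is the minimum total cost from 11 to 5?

16

Candidate routes:
11–10–7–5: 7+3+7 = 17
11–10–8–5: 7+5+4 = 16
Cheapest is 11–10–8–5 at 16.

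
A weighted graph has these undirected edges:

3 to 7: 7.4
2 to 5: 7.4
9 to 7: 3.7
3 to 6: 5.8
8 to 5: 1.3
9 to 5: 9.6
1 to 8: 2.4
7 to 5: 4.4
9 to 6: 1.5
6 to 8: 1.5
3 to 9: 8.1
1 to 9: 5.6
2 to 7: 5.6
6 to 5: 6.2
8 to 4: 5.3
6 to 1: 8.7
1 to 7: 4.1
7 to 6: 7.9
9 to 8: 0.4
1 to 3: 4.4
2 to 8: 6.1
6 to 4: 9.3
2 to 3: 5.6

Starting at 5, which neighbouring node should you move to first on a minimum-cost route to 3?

Compare a few routes:
5 → 8 → 9 → 6 → 3: 1.3+0.4+1.5+5.8 = 9
5 → 8 → 6 → 3: 1.3+1.5+5.8 = 8.6
5 → 8 → 9 → 3: 1.3+0.4+8.1 = 9.8
5 → 8 → 1 → 3: 1.3+2.4+4.4 = 8.1
The minimum is 8.1 via 5 → 8 → 1 → 3.
So from 5 the first move is to 8.

8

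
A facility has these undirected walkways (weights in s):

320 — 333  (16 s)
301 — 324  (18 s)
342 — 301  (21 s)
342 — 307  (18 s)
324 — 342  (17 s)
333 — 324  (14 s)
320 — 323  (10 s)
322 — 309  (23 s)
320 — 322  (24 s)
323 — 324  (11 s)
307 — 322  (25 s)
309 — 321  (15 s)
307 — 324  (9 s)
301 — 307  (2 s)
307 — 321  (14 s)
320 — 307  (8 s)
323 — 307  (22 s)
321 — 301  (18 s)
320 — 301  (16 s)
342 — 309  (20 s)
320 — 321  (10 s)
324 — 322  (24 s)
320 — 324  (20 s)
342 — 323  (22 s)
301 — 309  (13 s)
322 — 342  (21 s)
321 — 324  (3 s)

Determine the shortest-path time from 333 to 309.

32 s

Settle nodes by increasing distance from 333:
333: 0
324: 14  (via 333)
320: 16  (via 333)
321: 17  (via 324)
307: 23  (via 324)
323: 25  (via 324)
301: 25  (via 307)
342: 31  (via 324)
309: 32  (via 321)
Shortest route: 333–324–321–309 = 32 s.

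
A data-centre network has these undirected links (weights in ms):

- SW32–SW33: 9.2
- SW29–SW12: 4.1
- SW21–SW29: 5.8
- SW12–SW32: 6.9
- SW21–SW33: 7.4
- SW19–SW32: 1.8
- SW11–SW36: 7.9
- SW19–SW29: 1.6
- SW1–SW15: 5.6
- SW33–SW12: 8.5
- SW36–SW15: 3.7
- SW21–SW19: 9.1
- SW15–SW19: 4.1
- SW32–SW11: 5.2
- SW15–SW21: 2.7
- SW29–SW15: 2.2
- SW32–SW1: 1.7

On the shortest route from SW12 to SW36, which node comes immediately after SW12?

SW29

Compare a few routes:
SW12 - SW29 - SW19 - SW15 - SW36: 4.1+1.6+4.1+3.7 = 13.5
SW12 - SW29 - SW15 - SW36: 4.1+2.2+3.7 = 10
Cheapest is SW12 - SW29 - SW15 - SW36 at 10 ms.
So from SW12 the first move is to SW29.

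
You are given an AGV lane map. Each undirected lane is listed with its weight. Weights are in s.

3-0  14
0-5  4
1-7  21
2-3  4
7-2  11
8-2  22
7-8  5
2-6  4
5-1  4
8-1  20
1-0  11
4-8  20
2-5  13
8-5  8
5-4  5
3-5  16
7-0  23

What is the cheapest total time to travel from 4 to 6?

Enumerating some paths:
4–5–0–3–2–6: 5+4+14+4+4 = 31
4–5–3–2–6: 5+16+4+4 = 29
4–5–2–6: 5+13+4 = 22
4–5–8–7–2–6: 5+8+5+11+4 = 33
Cheapest is 4–5–2–6 at 22 s.

22 s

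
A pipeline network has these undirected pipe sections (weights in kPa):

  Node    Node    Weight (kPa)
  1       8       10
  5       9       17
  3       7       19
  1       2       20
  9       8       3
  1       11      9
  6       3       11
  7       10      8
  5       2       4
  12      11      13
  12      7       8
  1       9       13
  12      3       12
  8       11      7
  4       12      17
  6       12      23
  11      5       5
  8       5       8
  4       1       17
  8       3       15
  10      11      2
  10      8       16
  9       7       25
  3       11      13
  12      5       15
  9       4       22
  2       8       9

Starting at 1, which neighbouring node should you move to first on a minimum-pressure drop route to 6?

Compare a few routes:
1 - 11 - 3 - 6: 9+13+11 = 33
1 - 8 - 3 - 6: 10+15+11 = 36
The minimum is 33 kPa via 1 - 11 - 3 - 6.
So from 1 the first move is to 11.

11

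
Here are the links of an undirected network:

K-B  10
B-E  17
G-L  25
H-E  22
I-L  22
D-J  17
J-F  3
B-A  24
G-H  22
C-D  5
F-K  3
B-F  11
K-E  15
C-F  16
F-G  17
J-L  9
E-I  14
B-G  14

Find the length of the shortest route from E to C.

Settle nodes by increasing distance from E:
E: 0
I: 14  (via E)
K: 15  (via E)
B: 17  (via E)
F: 18  (via K)
J: 21  (via F)
H: 22  (via E)
L: 30  (via J)
G: 31  (via B)
C: 34  (via F)
Shortest route: E → K → F → C = 34.

34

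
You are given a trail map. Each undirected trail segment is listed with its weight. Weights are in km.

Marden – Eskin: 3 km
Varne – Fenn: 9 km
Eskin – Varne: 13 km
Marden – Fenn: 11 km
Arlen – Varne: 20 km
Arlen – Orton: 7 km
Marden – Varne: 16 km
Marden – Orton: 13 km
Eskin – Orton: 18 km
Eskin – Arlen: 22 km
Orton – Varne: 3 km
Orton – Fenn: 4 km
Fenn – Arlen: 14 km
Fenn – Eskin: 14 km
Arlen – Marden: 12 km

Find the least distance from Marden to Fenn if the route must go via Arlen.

Shortest Marden→Arlen: Marden → Arlen = 12
Shortest Arlen→Fenn: Arlen → Orton → Fenn = 11
Total via Arlen: 12 + 11 = 23 km.

23 km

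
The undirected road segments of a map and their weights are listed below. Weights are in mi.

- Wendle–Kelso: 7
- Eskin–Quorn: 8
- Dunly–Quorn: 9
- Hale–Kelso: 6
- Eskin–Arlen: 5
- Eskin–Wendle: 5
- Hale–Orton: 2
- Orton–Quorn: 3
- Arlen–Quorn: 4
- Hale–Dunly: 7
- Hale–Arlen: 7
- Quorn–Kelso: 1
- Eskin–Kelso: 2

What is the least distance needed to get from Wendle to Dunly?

Running Dijkstra from Wendle:
Wendle: 0
Eskin: 5  (via Wendle)
Kelso: 7  (via Wendle)
Quorn: 8  (via Kelso)
Arlen: 10  (via Eskin)
Orton: 11  (via Quorn)
Hale: 13  (via Kelso)
Dunly: 17  (via Quorn)
Shortest route: Wendle → Kelso → Quorn → Dunly = 17 mi.

17 mi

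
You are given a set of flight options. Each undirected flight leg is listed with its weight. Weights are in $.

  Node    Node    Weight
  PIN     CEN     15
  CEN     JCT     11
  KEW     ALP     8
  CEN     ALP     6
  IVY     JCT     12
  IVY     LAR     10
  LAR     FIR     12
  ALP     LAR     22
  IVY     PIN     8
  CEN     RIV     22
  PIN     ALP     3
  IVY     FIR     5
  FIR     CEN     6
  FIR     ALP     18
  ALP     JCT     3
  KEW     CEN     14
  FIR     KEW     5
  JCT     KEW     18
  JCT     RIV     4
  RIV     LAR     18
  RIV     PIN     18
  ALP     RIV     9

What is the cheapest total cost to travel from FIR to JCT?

$15

Enumerating some paths:
FIR - KEW - ALP - JCT: 5+8+3 = 16
FIR - CEN - ALP - JCT: 6+6+3 = 15
FIR - IVY - JCT: 5+12 = 17
Cheapest is FIR - CEN - ALP - JCT at $15.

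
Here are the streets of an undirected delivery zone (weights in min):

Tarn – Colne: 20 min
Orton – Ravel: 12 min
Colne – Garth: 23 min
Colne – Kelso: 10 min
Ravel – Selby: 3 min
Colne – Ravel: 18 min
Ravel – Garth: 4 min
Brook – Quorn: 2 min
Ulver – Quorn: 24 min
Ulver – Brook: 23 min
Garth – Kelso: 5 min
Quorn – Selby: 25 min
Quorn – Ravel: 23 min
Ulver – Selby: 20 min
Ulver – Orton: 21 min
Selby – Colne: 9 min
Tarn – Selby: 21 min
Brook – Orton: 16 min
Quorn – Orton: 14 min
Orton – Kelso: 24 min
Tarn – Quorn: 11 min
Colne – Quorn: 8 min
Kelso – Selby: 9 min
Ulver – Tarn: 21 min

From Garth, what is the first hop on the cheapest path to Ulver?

Enumerating some paths:
Garth → Ravel → Orton → Ulver: 4+12+21 = 37
Garth → Kelso → Selby → Ulver: 5+9+20 = 34
Garth → Kelso → Colne → Selby → Ulver: 5+10+9+20 = 44
Garth → Ravel → Selby → Ulver: 4+3+20 = 27
Cheapest is Garth → Ravel → Selby → Ulver at 27 min.
So from Garth the first move is to Ravel.

Ravel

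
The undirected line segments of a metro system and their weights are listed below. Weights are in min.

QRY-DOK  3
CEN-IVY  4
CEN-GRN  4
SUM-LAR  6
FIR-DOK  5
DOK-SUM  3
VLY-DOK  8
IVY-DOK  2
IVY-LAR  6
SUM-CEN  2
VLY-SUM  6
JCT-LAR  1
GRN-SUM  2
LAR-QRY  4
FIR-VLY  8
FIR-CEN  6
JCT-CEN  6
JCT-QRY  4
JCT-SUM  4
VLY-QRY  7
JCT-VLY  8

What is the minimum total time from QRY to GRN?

8 min

Enumerating some paths:
QRY–JCT–SUM–GRN: 4+4+2 = 10
QRY–LAR–JCT–SUM–GRN: 4+1+4+2 = 11
QRY–DOK–SUM–GRN: 3+3+2 = 8
The minimum is 8 min via QRY–DOK–SUM–GRN.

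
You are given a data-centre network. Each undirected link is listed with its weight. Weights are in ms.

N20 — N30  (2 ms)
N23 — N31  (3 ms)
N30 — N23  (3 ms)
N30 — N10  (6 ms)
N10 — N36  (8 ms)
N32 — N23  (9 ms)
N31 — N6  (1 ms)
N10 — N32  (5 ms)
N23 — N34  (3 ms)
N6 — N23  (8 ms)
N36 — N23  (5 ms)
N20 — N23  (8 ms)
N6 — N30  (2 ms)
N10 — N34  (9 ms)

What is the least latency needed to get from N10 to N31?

9 ms

Compare a few routes:
N10 - N34 - N23 - N31: 9+3+3 = 15
N10 - N36 - N23 - N31: 8+5+3 = 16
N10 - N30 - N23 - N31: 6+3+3 = 12
N10 - N30 - N6 - N31: 6+2+1 = 9
Cheapest is N10 - N30 - N6 - N31 at 9 ms.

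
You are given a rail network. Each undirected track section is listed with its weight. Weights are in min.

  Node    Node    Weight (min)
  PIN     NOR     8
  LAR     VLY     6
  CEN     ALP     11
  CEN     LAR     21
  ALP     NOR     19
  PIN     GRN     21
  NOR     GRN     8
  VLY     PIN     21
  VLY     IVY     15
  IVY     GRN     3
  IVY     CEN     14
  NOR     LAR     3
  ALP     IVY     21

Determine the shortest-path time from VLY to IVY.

15 min

Candidate routes:
VLY - LAR - NOR - GRN - IVY: 6+3+8+3 = 20
VLY - IVY: 15 = 15
The minimum is 15 min via VLY - IVY.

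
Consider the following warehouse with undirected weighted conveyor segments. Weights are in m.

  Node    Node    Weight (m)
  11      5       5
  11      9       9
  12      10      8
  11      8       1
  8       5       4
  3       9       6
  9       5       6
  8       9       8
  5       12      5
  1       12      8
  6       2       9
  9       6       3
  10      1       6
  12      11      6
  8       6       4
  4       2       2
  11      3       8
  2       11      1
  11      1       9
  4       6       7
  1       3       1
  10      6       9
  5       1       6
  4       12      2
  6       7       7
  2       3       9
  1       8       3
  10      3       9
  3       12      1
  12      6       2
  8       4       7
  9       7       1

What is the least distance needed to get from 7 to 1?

Compare a few routes:
7 - 9 - 8 - 1: 1+8+3 = 12
7 - 9 - 6 - 8 - 1: 1+3+4+3 = 11
7 - 9 - 3 - 1: 1+6+1 = 8
7 - 6 - 12 - 3 - 1: 7+2+1+1 = 11
Cheapest is 7 - 9 - 3 - 1 at 8 m.

8 m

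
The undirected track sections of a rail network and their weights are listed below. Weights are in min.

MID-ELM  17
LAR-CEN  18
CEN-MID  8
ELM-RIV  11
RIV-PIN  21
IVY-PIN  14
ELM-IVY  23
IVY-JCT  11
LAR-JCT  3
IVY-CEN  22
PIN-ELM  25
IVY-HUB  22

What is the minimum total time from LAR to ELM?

37 min

Shortest distances from LAR:
LAR: 0
JCT: 3  (via LAR)
IVY: 14  (via JCT)
CEN: 18  (via LAR)
MID: 26  (via CEN)
PIN: 28  (via IVY)
HUB: 36  (via IVY)
ELM: 37  (via IVY)
Shortest route: LAR–JCT–IVY–ELM = 37 min.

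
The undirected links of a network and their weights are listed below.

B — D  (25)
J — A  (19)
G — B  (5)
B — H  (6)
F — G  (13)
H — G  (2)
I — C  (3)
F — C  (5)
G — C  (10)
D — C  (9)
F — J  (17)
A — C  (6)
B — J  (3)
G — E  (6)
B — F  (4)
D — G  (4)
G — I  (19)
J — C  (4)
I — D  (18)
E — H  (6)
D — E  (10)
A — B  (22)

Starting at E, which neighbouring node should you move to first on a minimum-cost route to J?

G

Compare a few routes:
E–G–B–J: 6+5+3 = 14
E–H–B–J: 6+6+3 = 15
E–H–G–B–J: 6+2+5+3 = 16
Cheapest is E–G–B–J at 14.
So from E the first move is to G.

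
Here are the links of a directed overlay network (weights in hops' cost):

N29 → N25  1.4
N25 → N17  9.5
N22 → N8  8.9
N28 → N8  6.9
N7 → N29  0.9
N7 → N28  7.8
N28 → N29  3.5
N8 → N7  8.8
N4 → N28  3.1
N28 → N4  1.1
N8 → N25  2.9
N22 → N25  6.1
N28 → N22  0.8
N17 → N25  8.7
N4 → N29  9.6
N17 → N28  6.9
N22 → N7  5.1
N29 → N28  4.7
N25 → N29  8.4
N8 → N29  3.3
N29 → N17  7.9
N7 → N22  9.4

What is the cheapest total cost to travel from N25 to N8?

Enumerating some paths:
N25 - N29 - N28 - N8: 8.4+4.7+6.9 = 20
N25 - N29 - N28 - N22 - N8: 8.4+4.7+0.8+8.9 = 22.8
N25 - N17 - N28 - N8: 9.5+6.9+6.9 = 23.3
Cheapest is N25 - N29 - N28 - N8 at 20 hops' cost.

20 hops' cost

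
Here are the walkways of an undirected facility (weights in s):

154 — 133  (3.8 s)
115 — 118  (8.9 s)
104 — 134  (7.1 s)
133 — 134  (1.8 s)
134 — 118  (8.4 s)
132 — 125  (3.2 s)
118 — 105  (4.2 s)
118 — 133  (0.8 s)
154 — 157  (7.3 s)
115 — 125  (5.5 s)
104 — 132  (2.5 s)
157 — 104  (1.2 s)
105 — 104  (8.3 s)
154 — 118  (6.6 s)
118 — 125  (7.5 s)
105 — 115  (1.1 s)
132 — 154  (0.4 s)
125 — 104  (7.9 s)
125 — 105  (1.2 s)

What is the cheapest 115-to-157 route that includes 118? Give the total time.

Best 115 to 118: 115 → 105 → 118 costing 5.3
Best 118 to 157: 118 → 133 → 154 → 132 → 104 → 157 costing 8.7
Total via 118: 5.3 + 8.7 = 14 s.

14 s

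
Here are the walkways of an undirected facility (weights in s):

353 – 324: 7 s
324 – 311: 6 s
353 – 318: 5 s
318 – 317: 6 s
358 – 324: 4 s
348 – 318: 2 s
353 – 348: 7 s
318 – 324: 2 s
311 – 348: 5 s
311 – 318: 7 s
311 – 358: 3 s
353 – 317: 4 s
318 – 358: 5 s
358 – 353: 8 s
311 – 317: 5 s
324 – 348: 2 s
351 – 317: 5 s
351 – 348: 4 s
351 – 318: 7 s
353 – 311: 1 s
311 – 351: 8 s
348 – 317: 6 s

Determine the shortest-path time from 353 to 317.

Compare a few routes:
353 - 317: 4 = 4
353 - 311 - 317: 1+5 = 6
Cheapest is 353 - 317 at 4 s.

4 s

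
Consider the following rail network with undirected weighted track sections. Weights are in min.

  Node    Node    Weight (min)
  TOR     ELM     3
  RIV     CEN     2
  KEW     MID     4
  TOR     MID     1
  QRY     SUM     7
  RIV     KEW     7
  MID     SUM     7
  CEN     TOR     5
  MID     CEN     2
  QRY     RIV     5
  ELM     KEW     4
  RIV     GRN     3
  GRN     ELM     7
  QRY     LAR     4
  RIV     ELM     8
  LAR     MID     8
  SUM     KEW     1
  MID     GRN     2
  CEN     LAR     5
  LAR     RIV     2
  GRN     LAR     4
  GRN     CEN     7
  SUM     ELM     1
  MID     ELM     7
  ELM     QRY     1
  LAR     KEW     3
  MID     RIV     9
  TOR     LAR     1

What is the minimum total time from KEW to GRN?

6 min

Settle nodes by increasing distance from KEW:
KEW: 0
SUM: 1  (via KEW)
ELM: 2  (via SUM)
LAR: 3  (via KEW)
QRY: 3  (via ELM)
MID: 4  (via KEW)
TOR: 4  (via LAR)
RIV: 5  (via LAR)
GRN: 6  (via MID)
Shortest route: KEW → MID → GRN = 6 min.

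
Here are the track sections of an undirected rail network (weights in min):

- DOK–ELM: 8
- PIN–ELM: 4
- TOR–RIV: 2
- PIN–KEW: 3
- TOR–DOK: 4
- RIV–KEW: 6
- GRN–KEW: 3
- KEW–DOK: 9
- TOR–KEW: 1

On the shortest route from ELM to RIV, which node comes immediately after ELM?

PIN

Candidate routes:
ELM–PIN–KEW–TOR–RIV: 4+3+1+2 = 10
ELM–PIN–KEW–RIV: 4+3+6 = 13
The minimum is 10 min via ELM–PIN–KEW–TOR–RIV.
So from ELM the first move is to PIN.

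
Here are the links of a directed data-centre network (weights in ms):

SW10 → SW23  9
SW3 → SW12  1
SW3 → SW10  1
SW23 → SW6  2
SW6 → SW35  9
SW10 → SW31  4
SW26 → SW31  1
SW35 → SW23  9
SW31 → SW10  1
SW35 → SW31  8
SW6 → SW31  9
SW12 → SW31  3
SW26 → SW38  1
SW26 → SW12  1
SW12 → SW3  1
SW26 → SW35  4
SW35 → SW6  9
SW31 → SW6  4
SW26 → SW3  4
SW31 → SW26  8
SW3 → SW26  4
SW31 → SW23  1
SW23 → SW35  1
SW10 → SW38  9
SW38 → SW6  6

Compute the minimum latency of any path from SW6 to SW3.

Candidate routes:
SW6 - SW31 - SW26 - SW12 - SW3: 9+8+1+1 = 19
SW6 - SW31 - SW26 - SW3: 9+8+4 = 21
SW6 - SW35 - SW31 - SW26 - SW12 - SW3: 9+8+8+1+1 = 27
The minimum is 19 ms via SW6 - SW31 - SW26 - SW12 - SW3.

19 ms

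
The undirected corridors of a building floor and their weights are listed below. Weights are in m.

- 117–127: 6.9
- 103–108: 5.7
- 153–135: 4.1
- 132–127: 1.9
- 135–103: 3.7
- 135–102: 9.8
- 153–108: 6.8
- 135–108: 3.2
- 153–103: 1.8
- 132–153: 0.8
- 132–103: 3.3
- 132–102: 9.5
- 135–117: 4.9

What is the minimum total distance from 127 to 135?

6.8 m

Running Dijkstra from 127:
127: 0
132: 1.9  (via 127)
153: 2.7  (via 132)
103: 4.5  (via 153)
135: 6.8  (via 153)
Shortest route: 127–132–153–135 = 6.8 m.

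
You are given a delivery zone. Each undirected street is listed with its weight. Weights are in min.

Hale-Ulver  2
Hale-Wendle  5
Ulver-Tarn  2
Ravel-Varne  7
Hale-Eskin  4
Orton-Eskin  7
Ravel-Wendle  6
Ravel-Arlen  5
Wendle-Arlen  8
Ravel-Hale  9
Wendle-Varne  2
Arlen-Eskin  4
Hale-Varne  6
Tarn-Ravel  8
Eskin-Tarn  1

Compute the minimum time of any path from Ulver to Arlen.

Settle nodes by increasing distance from Ulver:
Ulver: 0
Tarn: 2  (via Ulver)
Hale: 2  (via Ulver)
Eskin: 3  (via Tarn)
Wendle: 7  (via Hale)
Arlen: 7  (via Eskin)
Shortest route: Ulver → Tarn → Eskin → Arlen = 7 min.

7 min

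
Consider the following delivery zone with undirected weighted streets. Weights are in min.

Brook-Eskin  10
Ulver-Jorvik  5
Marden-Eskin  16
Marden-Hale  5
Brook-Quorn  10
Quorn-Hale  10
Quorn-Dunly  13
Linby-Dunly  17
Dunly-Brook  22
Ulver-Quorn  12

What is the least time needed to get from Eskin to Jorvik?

37 min

Shortest distances from Eskin:
Eskin: 0
Brook: 10  (via Eskin)
Marden: 16  (via Eskin)
Quorn: 20  (via Brook)
Hale: 21  (via Marden)
Ulver: 32  (via Quorn)
Dunly: 32  (via Brook)
Jorvik: 37  (via Ulver)
Shortest route: Eskin–Brook–Quorn–Ulver–Jorvik = 37 min.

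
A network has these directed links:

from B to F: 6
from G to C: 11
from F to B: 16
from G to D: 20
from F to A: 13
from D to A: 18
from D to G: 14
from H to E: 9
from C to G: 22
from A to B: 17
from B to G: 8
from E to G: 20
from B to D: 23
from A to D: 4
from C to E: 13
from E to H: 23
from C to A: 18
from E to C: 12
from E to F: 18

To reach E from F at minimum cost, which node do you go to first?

Compare a few routes:
F - A - D - G - C - E: 13+4+14+11+13 = 55
F - A - B - G - C - E: 13+17+8+11+13 = 62
F - B - G - C - E: 16+8+11+13 = 48
Cheapest is F - B - G - C - E at 48.
So from F the first move is to B.

B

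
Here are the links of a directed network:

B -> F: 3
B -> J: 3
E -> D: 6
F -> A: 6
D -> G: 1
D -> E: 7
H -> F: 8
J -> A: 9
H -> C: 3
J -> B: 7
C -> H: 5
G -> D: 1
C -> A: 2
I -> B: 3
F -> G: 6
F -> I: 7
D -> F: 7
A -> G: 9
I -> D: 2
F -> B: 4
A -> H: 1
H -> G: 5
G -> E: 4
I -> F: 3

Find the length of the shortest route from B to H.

Enumerating some paths:
B - J - A - H: 3+9+1 = 13
B - F - A - H: 3+6+1 = 10
Cheapest is B - F - A - H at 10.

10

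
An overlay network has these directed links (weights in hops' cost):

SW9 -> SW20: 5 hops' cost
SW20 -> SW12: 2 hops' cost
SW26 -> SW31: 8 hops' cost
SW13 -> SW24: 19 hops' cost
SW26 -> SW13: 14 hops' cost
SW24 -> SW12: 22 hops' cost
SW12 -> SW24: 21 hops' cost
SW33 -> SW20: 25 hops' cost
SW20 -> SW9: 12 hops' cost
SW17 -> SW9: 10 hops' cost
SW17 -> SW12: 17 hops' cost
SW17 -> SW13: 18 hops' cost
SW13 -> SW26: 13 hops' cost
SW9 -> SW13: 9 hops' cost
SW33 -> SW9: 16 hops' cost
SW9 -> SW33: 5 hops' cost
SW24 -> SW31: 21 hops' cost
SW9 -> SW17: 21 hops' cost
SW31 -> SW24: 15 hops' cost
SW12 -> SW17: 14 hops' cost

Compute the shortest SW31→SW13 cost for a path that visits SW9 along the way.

Shortest SW31→SW9: SW31 → SW24 → SW12 → SW17 → SW9 = 61
Best SW9 to SW13: SW9 → SW13 costing 9
Total via SW9: 61 + 9 = 70 hops' cost.

70 hops' cost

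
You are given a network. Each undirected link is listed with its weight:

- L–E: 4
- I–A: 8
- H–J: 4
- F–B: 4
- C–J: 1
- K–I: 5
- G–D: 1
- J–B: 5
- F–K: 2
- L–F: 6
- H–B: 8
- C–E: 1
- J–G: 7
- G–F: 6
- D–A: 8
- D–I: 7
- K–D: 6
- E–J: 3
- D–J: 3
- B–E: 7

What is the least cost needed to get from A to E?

Compare a few routes:
A–D–J–E: 8+3+3 = 14
A–D–J–C–E: 8+3+1+1 = 13
The minimum is 13 via A–D–J–C–E.

13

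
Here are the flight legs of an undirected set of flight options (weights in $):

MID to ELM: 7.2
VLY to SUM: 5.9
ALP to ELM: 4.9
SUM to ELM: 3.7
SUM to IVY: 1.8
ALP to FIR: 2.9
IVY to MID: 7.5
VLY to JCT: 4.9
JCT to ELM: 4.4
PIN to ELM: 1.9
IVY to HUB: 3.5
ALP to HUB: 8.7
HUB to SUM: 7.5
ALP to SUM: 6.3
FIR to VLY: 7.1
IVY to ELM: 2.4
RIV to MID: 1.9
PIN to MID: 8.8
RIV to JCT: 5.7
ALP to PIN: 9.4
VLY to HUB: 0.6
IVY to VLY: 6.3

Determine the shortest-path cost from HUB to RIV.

$11.2

Enumerating some paths:
HUB → VLY → JCT → RIV: 0.6+4.9+5.7 = 11.2
HUB → IVY → MID → RIV: 3.5+7.5+1.9 = 12.9
HUB → IVY → ELM → JCT → RIV: 3.5+2.4+4.4+5.7 = 16
HUB → IVY → ELM → MID → RIV: 3.5+2.4+7.2+1.9 = 15
Cheapest is HUB → VLY → JCT → RIV at $11.2.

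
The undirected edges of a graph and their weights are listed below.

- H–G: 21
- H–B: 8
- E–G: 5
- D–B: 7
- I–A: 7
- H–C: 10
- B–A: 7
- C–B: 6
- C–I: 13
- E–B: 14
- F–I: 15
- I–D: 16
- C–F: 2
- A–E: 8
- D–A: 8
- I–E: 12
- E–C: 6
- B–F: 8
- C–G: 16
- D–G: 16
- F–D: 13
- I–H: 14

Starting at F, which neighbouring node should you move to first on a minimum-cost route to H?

C

Enumerating some paths:
F → B → H: 8+8 = 16
F → C → B → H: 2+6+8 = 16
F → C → H: 2+10 = 12
Cheapest is F → C → H at 12.
So from F the first move is to C.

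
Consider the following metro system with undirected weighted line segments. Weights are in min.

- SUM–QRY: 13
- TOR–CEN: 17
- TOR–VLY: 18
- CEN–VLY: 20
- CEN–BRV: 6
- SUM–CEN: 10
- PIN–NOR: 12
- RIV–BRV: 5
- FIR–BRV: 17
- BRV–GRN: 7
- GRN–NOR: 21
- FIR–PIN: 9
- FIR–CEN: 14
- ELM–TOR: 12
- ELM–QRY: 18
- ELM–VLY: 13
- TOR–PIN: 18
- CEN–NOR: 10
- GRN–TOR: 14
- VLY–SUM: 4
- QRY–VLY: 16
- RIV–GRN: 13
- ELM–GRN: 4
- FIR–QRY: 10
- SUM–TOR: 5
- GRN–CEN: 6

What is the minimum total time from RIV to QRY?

32 min

Running Dijkstra from RIV:
RIV: 0
BRV: 5  (via RIV)
CEN: 11  (via BRV)
GRN: 12  (via BRV)
ELM: 16  (via GRN)
SUM: 21  (via CEN)
NOR: 21  (via CEN)
FIR: 22  (via BRV)
VLY: 25  (via SUM)
TOR: 26  (via GRN)
PIN: 31  (via FIR)
QRY: 32  (via FIR)
Shortest route: RIV → BRV → FIR → QRY = 32 min.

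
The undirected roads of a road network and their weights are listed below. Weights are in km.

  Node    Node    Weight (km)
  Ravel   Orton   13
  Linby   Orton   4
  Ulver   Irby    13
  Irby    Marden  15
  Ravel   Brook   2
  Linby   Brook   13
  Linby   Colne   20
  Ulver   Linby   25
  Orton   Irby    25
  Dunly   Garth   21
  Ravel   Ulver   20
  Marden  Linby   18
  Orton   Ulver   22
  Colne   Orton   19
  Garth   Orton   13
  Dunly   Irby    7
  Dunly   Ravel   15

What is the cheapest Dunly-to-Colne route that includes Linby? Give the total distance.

Best Dunly to Linby: Dunly → Ravel → Brook → Linby costing 30
Shortest Linby→Colne: Linby → Colne = 20
Total via Linby: 30 + 20 = 50 km.

50 km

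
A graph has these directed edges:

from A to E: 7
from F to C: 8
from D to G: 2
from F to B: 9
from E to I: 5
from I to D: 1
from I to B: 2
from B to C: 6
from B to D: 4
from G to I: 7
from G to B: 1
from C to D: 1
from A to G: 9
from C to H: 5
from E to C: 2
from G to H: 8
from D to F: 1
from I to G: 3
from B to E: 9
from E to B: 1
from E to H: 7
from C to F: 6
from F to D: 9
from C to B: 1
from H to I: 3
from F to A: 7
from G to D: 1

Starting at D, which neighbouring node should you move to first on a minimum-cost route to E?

G

Enumerating some paths:
D - F - A - E: 1+7+7 = 15
D - G - B - E: 2+1+9 = 12
D - F - B - E: 1+9+9 = 19
The minimum is 12 via D - G - B - E.
So from D the first move is to G.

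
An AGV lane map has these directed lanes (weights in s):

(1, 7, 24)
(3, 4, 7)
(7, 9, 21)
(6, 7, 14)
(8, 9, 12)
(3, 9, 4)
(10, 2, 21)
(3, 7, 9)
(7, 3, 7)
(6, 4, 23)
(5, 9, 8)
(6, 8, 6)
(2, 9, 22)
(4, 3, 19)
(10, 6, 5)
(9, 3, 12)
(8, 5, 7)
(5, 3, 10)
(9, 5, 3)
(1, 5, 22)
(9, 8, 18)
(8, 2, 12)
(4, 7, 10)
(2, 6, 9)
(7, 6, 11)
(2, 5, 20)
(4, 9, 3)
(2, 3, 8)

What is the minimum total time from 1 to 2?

Enumerating some paths:
1–7–6–8–2: 24+11+6+12 = 53
1–5–9–8–2: 22+8+18+12 = 60
1–7–3–9–8–2: 24+7+4+18+12 = 65
The minimum is 53 s via 1–7–6–8–2.

53 s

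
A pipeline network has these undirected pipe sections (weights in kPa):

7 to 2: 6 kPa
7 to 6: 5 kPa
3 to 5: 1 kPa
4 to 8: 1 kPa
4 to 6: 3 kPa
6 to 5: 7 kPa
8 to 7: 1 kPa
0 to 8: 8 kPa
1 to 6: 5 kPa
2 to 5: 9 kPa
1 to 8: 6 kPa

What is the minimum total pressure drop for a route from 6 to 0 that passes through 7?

Best 6 to 7: 6 → 7 costing 5
Best 7 to 0: 7 → 8 → 0 costing 9
Total via 7: 5 + 9 = 14 kPa.

14 kPa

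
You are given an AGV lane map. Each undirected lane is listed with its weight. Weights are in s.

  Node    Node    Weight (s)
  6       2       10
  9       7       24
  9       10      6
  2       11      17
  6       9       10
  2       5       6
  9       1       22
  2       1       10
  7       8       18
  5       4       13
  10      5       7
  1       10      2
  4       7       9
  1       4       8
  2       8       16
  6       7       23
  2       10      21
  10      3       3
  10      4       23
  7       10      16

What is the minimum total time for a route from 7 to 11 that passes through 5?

Best 7 to 5: 7 → 4 → 5 costing 22
Best 5 to 11: 5 → 2 → 11 costing 23
Total via 5: 22 + 23 = 45 s.

45 s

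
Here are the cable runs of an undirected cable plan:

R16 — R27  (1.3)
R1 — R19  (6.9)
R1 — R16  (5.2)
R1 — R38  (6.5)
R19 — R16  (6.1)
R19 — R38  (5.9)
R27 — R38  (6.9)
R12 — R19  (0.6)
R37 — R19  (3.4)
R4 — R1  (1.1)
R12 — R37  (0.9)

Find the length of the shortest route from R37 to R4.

Running Dijkstra from R37:
R37: 0
R12: 0.9  (via R37)
R19: 1.5  (via R12)
R38: 7.4  (via R19)
R16: 7.6  (via R19)
R1: 8.4  (via R19)
R27: 8.9  (via R16)
R4: 9.5  (via R1)
Shortest route: R37–R12–R19–R1–R4 = 9.5.

9.5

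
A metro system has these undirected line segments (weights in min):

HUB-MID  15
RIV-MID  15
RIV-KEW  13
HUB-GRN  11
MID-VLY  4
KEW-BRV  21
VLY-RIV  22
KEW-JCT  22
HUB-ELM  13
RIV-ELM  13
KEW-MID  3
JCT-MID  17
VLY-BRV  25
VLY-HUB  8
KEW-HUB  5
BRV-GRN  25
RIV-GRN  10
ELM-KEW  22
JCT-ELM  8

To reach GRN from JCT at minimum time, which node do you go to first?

ELM

Candidate routes:
JCT–MID–KEW–HUB–GRN: 17+3+5+11 = 36
JCT–ELM–HUB–GRN: 8+13+11 = 32
JCT–ELM–RIV–GRN: 8+13+10 = 31
The minimum is 31 min via JCT–ELM–RIV–GRN.
So from JCT the first move is to ELM.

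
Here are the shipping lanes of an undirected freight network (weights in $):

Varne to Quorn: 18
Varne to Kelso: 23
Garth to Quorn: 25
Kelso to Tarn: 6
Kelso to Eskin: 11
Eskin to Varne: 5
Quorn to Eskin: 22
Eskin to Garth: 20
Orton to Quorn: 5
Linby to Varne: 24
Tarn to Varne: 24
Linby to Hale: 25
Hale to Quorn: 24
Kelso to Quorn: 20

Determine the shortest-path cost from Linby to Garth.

Running Dijkstra from Linby:
Linby: 0
Varne: 24  (via Linby)
Hale: 25  (via Linby)
Eskin: 29  (via Varne)
Kelso: 40  (via Eskin)
Quorn: 42  (via Varne)
Tarn: 46  (via Kelso)
Orton: 47  (via Quorn)
Garth: 49  (via Eskin)
Shortest route: Linby–Varne–Eskin–Garth = $49.

$49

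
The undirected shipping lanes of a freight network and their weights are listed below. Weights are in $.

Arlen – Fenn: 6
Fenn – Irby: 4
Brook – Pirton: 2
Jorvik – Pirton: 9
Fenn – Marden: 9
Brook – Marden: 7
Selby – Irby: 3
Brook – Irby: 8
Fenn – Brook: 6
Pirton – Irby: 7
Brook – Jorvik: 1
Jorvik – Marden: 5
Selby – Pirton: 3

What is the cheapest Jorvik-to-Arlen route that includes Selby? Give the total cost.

$19

Shortest Jorvik→Selby: Jorvik → Brook → Pirton → Selby = 6
Best Selby to Arlen: Selby → Irby → Fenn → Arlen costing 13
Total via Selby: 6 + 13 = $19.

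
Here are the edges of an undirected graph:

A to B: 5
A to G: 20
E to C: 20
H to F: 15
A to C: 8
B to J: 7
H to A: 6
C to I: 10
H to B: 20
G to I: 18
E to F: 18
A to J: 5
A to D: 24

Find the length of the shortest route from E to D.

52

Enumerating some paths:
E - F - H - A - D: 18+15+6+24 = 63
E - C - A - D: 20+8+24 = 52
Cheapest is E - C - A - D at 52.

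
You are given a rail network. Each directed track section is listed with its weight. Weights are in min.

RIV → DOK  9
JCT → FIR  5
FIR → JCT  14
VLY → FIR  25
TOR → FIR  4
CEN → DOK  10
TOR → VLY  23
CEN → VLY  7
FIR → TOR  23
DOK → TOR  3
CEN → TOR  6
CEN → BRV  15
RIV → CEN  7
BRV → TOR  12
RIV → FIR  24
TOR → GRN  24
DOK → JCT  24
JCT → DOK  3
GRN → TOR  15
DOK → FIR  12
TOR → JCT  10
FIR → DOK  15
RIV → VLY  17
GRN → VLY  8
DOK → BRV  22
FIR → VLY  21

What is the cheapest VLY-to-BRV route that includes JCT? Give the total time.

64 min

Shortest VLY→JCT: VLY → FIR → JCT = 39
Best JCT to BRV: JCT → DOK → BRV costing 25
Total via JCT: 39 + 25 = 64 min.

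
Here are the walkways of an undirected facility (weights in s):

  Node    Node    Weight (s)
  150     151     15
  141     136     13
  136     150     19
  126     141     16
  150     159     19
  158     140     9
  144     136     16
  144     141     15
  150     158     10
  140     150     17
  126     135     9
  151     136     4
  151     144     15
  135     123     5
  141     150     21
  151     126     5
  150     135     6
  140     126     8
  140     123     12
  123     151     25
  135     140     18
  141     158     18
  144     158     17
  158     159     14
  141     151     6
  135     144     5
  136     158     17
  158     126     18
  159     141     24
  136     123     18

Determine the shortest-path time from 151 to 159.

30 s

Compare a few routes:
151 → 141 → 159: 6+24 = 30
151 → 126 → 140 → 158 → 159: 5+8+9+14 = 36
151 → 136 → 158 → 159: 4+17+14 = 35
151 → 150 → 159: 15+19 = 34
Cheapest is 151 → 141 → 159 at 30 s.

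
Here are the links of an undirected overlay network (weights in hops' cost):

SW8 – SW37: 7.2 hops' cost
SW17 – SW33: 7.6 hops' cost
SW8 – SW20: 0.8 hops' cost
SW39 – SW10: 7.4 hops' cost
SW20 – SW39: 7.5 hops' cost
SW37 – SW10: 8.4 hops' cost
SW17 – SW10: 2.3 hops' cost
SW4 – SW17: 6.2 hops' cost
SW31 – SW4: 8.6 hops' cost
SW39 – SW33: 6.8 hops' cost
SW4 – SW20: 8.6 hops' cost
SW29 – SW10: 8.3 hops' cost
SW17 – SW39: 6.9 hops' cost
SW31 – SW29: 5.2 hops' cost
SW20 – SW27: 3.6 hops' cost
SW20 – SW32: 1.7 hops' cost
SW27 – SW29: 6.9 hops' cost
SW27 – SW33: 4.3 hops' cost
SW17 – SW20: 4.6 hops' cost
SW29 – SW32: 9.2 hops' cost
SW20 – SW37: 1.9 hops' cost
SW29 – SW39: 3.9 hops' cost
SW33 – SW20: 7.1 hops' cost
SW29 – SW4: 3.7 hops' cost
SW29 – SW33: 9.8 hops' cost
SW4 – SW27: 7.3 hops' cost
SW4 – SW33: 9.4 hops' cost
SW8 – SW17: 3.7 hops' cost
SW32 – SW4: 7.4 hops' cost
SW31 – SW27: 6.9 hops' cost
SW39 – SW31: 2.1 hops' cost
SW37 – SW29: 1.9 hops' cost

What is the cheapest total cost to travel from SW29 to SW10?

8.3 hops' cost

Running Dijkstra from SW29:
SW29: 0
SW37: 1.9  (via SW29)
SW4: 3.7  (via SW29)
SW20: 3.8  (via SW37)
SW39: 3.9  (via SW29)
SW8: 4.6  (via SW20)
SW31: 5.2  (via SW29)
SW32: 5.5  (via SW20)
SW27: 6.9  (via SW29)
SW17: 8.3  (via SW8)
SW10: 8.3  (via SW29)
Shortest route: SW29 → SW10 = 8.3 hops' cost.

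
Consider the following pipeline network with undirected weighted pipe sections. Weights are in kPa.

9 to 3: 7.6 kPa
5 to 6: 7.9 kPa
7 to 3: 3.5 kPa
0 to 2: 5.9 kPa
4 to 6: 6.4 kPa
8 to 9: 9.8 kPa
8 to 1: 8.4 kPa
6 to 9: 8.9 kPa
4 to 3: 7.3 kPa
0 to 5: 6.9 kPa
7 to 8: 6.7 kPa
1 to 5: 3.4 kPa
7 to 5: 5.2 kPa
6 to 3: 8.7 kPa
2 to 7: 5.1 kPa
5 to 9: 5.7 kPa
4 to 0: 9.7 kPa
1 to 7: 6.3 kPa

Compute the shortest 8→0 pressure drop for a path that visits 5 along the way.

18.7 kPa

Best 8 to 5: 8 → 1 → 5 costing 11.8
Best 5 to 0: 5 → 0 costing 6.9
Total via 5: 11.8 + 6.9 = 18.7 kPa.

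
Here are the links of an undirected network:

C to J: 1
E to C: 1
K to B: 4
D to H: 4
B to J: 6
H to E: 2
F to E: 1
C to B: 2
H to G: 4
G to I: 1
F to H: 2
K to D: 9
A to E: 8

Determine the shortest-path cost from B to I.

Shortest distances from B:
B: 0
C: 2  (via B)
E: 3  (via C)
J: 3  (via C)
F: 4  (via E)
K: 4  (via B)
H: 5  (via E)
D: 9  (via H)
G: 9  (via H)
I: 10  (via G)
Shortest route: B–C–E–H–G–I = 10.

10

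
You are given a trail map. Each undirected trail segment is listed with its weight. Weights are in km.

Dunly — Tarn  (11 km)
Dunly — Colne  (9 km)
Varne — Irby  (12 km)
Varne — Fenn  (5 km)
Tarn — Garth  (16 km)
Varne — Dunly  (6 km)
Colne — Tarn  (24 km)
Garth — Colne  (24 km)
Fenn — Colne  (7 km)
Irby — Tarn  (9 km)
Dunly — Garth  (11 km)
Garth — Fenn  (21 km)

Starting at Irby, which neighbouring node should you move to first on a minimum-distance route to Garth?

Tarn

Candidate routes:
Irby → Varne → Dunly → Garth: 12+6+11 = 29
Irby → Tarn → Dunly → Garth: 9+11+11 = 31
Irby → Tarn → Garth: 9+16 = 25
Irby → Varne → Fenn → Garth: 12+5+21 = 38
Cheapest is Irby → Tarn → Garth at 25 km.
So from Irby the first move is to Tarn.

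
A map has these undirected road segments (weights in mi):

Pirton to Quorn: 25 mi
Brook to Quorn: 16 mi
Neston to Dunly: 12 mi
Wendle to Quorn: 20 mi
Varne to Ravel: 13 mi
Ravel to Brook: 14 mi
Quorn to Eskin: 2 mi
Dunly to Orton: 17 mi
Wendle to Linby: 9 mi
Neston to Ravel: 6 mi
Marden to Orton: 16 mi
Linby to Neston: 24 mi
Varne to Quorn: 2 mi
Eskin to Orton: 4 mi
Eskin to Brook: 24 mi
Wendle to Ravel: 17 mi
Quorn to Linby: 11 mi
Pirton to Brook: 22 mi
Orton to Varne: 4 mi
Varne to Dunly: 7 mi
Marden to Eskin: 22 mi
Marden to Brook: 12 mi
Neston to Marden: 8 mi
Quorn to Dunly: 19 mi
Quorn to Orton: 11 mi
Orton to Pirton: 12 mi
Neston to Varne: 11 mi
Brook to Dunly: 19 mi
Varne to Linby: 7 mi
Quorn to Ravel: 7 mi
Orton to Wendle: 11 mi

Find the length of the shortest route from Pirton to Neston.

Compare a few routes:
Pirton - Orton - Varne - Neston: 12+4+11 = 27
Pirton - Orton - Varne - Quorn - Ravel - Neston: 12+4+2+7+6 = 31
Cheapest is Pirton - Orton - Varne - Neston at 27 mi.

27 mi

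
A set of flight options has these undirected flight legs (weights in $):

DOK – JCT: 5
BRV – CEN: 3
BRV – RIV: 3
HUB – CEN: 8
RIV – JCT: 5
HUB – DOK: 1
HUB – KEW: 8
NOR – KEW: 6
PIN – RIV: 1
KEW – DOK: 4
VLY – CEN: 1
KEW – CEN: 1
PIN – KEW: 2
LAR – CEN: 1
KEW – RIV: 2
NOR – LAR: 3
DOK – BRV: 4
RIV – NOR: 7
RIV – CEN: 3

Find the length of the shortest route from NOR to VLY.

$5

Enumerating some paths:
NOR–LAR–CEN–VLY: 3+1+1 = 5
NOR–KEW–CEN–VLY: 6+1+1 = 8
The minimum is $5 via NOR–LAR–CEN–VLY.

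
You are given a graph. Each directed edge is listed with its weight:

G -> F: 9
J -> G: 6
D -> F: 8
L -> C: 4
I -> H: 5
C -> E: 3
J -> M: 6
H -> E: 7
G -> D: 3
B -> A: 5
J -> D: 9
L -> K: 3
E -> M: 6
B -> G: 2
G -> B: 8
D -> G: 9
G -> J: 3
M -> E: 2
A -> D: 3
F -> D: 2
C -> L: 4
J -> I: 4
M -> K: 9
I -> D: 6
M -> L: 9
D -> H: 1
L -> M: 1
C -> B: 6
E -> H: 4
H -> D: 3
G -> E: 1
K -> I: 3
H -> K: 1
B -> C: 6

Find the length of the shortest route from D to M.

Enumerating some paths:
D → G → E → M: 9+1+6 = 16
D → H → E → M: 1+7+6 = 14
Cheapest is D → H → E → M at 14.

14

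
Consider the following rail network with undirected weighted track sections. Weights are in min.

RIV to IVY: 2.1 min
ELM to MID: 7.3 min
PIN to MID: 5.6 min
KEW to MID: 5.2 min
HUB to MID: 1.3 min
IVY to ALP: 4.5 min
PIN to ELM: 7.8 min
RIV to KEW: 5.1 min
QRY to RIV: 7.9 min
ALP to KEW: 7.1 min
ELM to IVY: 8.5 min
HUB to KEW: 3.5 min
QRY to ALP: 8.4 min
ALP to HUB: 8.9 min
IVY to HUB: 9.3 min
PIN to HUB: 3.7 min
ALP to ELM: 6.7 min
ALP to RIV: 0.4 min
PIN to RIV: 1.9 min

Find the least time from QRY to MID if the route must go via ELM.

22.3 min

Best QRY to ELM: QRY → RIV → ALP → ELM costing 15
Shortest ELM→MID: ELM → MID = 7.3
Total via ELM: 15 + 7.3 = 22.3 min.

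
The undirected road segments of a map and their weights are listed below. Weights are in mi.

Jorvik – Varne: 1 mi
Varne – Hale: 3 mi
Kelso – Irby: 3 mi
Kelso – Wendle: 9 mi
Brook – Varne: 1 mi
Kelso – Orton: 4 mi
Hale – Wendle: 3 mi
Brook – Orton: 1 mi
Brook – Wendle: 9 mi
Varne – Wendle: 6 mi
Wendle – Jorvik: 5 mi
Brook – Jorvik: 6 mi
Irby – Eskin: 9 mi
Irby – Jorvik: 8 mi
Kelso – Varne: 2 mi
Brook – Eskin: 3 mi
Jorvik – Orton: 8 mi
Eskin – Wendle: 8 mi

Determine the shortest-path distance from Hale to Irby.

8 mi

Compare a few routes:
Hale - Varne - Jorvik - Irby: 3+1+8 = 12
Hale - Varne - Kelso - Irby: 3+2+3 = 8
Hale - Varne - Brook - Orton - Kelso - Irby: 3+1+1+4+3 = 12
The minimum is 8 mi via Hale - Varne - Kelso - Irby.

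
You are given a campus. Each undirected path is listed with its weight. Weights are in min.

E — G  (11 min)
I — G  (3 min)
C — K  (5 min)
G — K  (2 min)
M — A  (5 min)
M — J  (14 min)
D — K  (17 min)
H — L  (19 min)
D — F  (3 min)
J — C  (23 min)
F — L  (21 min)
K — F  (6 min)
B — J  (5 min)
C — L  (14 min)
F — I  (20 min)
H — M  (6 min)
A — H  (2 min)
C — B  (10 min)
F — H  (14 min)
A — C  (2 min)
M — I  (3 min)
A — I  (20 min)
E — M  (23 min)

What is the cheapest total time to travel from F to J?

Enumerating some paths:
F - K - G - I - M - J: 6+2+3+3+14 = 28
F - K - C - B - J: 6+5+10+5 = 26
Cheapest is F - K - C - B - J at 26 min.

26 min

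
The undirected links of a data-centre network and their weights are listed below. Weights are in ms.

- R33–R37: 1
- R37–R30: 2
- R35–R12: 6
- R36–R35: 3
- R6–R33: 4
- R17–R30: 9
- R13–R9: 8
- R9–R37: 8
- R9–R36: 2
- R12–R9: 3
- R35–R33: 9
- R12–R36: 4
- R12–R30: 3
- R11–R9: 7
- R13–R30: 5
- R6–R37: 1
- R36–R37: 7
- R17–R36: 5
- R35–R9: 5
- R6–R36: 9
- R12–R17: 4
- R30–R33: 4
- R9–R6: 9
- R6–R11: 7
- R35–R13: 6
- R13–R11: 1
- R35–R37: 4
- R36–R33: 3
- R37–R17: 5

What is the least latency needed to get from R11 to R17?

Enumerating some paths:
R11 → R9 → R12 → R17: 7+3+4 = 14
R11 → R13 → R30 → R37 → R17: 1+5+2+5 = 13
The minimum is 13 ms via R11 → R13 → R30 → R37 → R17.

13 ms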